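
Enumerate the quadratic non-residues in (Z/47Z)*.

5, 10, 11, 13, 15, 19, 20, 22, 23, 26, 29, 30, 31, 33, 35, 38, 39, 40, 41, 43, 44, 45, 46

Square k = 1,…,23 (k and 47−k give the same square):
1²=1, 2²=4, 3²=9, 4²=16, 5²=25, 6²=36, 7²≡2, 8²≡17, 9²≡34, 10²≡6, 11²≡27, 12²≡3, 13²≡28, 14²≡8, 15²≡37, 16²≡21, 17²≡7, 18²≡42, 19²≡32, 20²≡24, 21²≡18, 22²≡14, 23²≡12 (mod 47).
The residues are {1, 2, 3, 4, 6, 7, 8, 9, 12, 14, 16, 17, 18, 21, 24, 25, 27, 28, 32, 34, 36, 37, 42}; the non-residues are the remaining 23 nonzero classes.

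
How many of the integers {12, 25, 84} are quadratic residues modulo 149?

(12/149) = -1 → non-residue.
(25/149) = +1 → QR.
(84/149) = -1 → non-residue.
Total quadratic residues among the 3: 1.

1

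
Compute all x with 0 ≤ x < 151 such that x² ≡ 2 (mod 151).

46, 105

Since 151 ≡ 3 (mod 4), a square root of 2 is 2^((151+1)/4) = 2^38 mod 151.
Repeated squaring: 2^2≡4, 2^4≡16, 2^8≡105, 2^16≡2, 2^32≡4 (mod 151).
2^38 = 2^(32+4+2) ≡ 105 (mod 151).
Check: 105² = 11025 ≡ 2 (mod 151). The two roots are 46 and 105.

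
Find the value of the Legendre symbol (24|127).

-1

Euler's criterion: (24/127) ≡ 24^63 (mod 127).
24^2 ≡ 68 (mod 127)
24^4 ≡ 52 (mod 127)
24^8 ≡ 37 (mod 127)
24^16 ≡ 99 (mod 127)
24^32 ≡ 22 (mod 127)
24^63 = 24^(32+16+8+4+2+1) ≡ 126 (mod 127).
Result is 126 ≡ −1, so (24/127) = −1.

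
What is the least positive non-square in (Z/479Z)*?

(2/479) = +1, so 2 is a residue.
(3/479) = +1, so 3 is a residue.
(4/479) = +1, so 4 is a residue.
(5/479) = +1, so 5 is a residue.
(6/479) = +1, so 6 is a residue.
(7/479) = +1, so 7 is a residue.
(8/479) = +1, so 8 is a residue.
(9/479) = +1, so 9 is a residue.
(10/479) = +1, so 10 is a residue.
(11/479) = +1, so 11 is a residue.
(12/479) = +1, so 12 is a residue.
(13/479) = −1, so 13 is the smallest positive non-residue mod 479.

13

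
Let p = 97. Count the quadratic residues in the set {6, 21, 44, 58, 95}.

3

(6/97) = +1 → QR.
(21/97) = -1 → non-residue.
(44/97) = +1 → QR.
(58/97) = -1 → non-residue.
(95/97) = +1 → QR.
Total quadratic residues among the 5: 3.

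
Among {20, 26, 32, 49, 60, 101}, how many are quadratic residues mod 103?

(20/103) = -1 → non-residue.
(26/103) = +1 → QR.
(32/103) = +1 → QR.
(49/103) = +1 → QR.
(60/103) = +1 → QR.
(101/103) = -1 → non-residue.
Total quadratic residues among the 6: 4.

4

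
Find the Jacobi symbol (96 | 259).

Pull out 2^5: since 259 ≡ 3 (mod 8), (2/259) = -1, so (2/259)^5 = -1.
Reciprocity: 3 ≡ 3 and 259 ≡ 3 (mod 4), so (3/259) = −(259/3).
Reduce top mod 3: now compute (1/3).
Reached (1/3) = 1. Collecting the sign flips along the way, the symbol is +1.

1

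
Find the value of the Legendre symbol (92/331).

Pull out 2^2: since 331 ≡ 3 (mod 8), (2/331) = -1, so (2/331)^2 = +1.
Reciprocity: 23 ≡ 3 and 331 ≡ 3 (mod 4), so (23/331) = −(331/23).
Reduce top mod 23: now compute (9/23).
Reciprocity: 9 ≡ 1 and 23 ≡ 3 (mod 4), so (9/23) = +(23/9).
Reduce top mod 9: now compute (5/9).
Reciprocity: 5 ≡ 1 and 9 ≡ 1 (mod 4), so (5/9) = +(9/5).
Reduce top mod 5: now compute (4/5).
Pull out 2^2: since 5 ≡ 5 (mod 8), (2/5) = -1, so (2/5)^2 = +1.
Reached (1/5) = 1. Collecting the sign flips along the way, the symbol is -1.

-1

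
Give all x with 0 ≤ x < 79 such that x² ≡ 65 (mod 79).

Since 79 ≡ 3 (mod 4), a square root of 65 is 65^((79+1)/4) = 65^20 mod 79.
Repeated squaring: 65^2≡38, 65^4≡22, 65^8≡10, 65^16≡21 (mod 79).
65^20 = 65^(16+4) ≡ 67 (mod 79).
Check: 67² = 4489 ≡ 65 (mod 79). The two roots are 12 and 67.

12, 67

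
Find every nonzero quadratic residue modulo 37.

Square k = 1,…,18 (k and 37−k give the same square):
1²=1, 2²=4, 3²=9, 4²=16, 5²=25, 6²=36, 7²≡12, 8²≡27, 9²≡7, 10²≡26, 11²≡10, 12²≡33, 13²≡21, 14²≡11, 15²≡3, 16²≡34, 17²≡30, 18²≡28 (mod 37).
So the quadratic residues mod 37 are {1, 3, 4, 7, 9, 10, 11, 12, 16, 21, 25, 26, 27, 28, 30, 33, 34, 36}.

1 3 4 7 9 10 11 12 16 21 25 26 27 28 30 33 34 36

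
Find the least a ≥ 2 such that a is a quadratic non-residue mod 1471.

(2/1471) = +1, so 2 is a residue.
(3/1471) = −1, so 3 is the smallest positive non-residue mod 1471.

3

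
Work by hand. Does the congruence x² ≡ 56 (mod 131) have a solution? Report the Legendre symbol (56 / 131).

-1

Pull out 2^3: since 131 ≡ 3 (mod 8), (2/131) = -1, so (2/131)^3 = -1.
Reciprocity: 7 ≡ 3 and 131 ≡ 3 (mod 4), so (7/131) = −(131/7).
Reduce top mod 7: now compute (5/7).
Reciprocity: 5 ≡ 1 and 7 ≡ 3 (mod 4), so (5/7) = +(7/5).
Reduce top mod 5: now compute (2/5).
Pull out 2: since 5 ≡ 5 (mod 8), (2/5) = -1.
Reached (1/5) = 1. Collecting the sign flips along the way, the symbol is -1.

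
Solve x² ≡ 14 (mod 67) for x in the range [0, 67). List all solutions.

Since 67 ≡ 3 (mod 4), a square root of 14 is 14^((67+1)/4) = 14^17 mod 67.
Repeated squaring: 14^2≡62, 14^4≡25, 14^8≡22, 14^16≡15 (mod 67).
14^17 = 14^(16+1) ≡ 9 (mod 67).
Check: 9² = 81 ≡ 14 (mod 67). The two roots are 9 and 58.

9, 58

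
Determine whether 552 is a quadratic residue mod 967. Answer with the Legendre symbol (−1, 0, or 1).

Pull out 2^3: since 967 ≡ 7 (mod 8), (2/967) = +1, so (2/967)^3 = +1.
Reciprocity: 69 ≡ 1 and 967 ≡ 3 (mod 4), so (69/967) = +(967/69).
Reduce top mod 69: now compute (1/69).
Reached (1/69) = 1. Collecting the sign flips along the way, the symbol is +1.

1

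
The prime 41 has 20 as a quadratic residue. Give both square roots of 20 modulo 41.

15, 26

41 ≡ 1 (mod 4), so we find a root by search.
Trying successive values, 15² = 225 ≡ 20 (mod 41). The other root is 41 − 15 = 26.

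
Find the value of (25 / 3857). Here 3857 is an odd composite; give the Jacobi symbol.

Reciprocity: 25 ≡ 1 and 3857 ≡ 1 (mod 4), so (25/3857) = +(3857/25).
Reduce top mod 25: now compute (7/25).
Reciprocity: 7 ≡ 3 and 25 ≡ 1 (mod 4), so (7/25) = +(25/7).
Reduce top mod 7: now compute (4/7).
Pull out 2^2: since 7 ≡ 7 (mod 8), (2/7) = +1, so (2/7)^2 = +1.
Reached (1/7) = 1. Collecting the sign flips along the way, the symbol is +1.

1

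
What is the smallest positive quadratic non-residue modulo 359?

(2/359) = +1, so 2 is a residue.
(3/359) = +1, so 3 is a residue.
(4/359) = +1, so 4 is a residue.
(5/359) = +1, so 5 is a residue.
(6/359) = +1, so 6 is a residue.
(7/359) = −1, so 7 is the smallest positive non-residue mod 359.

7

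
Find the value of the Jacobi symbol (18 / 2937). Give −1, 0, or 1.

Pull out 2: since 2937 ≡ 1 (mod 8), (2/2937) = +1.
Reciprocity: 9 ≡ 1 and 2937 ≡ 1 (mod 4), so (9/2937) = +(2937/9).
Reduce top mod 9: now compute (3/9).
Reciprocity: 3 ≡ 3 and 9 ≡ 1 (mod 4), so (3/9) = +(9/3).
Reduce top mod 3: now compute (0/3).
Top reduces to 0: gcd > 1, so the symbol is 0.

0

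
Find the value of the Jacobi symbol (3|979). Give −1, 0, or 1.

Reciprocity: 3 ≡ 3 and 979 ≡ 3 (mod 4), so (3/979) = −(979/3).
Reduce top mod 3: now compute (1/3).
Reached (1/3) = 1. Collecting the sign flips along the way, the symbol is -1.

-1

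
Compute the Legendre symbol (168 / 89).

First reduce: 168 ≡ 79 (mod 89).
Reciprocity: 79 ≡ 3 and 89 ≡ 1 (mod 4), so (79/89) = +(89/79).
Reduce top mod 79: now compute (10/79).
Pull out 2: since 79 ≡ 7 (mod 8), (2/79) = +1.
Reciprocity: 5 ≡ 1 and 79 ≡ 3 (mod 4), so (5/79) = +(79/5).
Reduce top mod 5: now compute (4/5).
Pull out 2^2: since 5 ≡ 5 (mod 8), (2/5) = -1, so (2/5)^2 = +1.
Reached (1/5) = 1. Collecting the sign flips along the way, the symbol is +1.

1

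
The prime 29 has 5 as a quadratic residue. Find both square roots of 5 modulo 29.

11, 18

29 ≡ 1 (mod 4), so we find a root by search.
Trying successive values, 11² = 121 ≡ 5 (mod 29). The other root is 29 − 11 = 18.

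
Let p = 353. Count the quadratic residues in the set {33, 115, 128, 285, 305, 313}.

(33/353) = -1 → non-residue.
(115/353) = -1 → non-residue.
(128/353) = +1 → QR.
(285/353) = +1 → QR.
(305/353) = -1 → non-residue.
(313/353) = -1 → non-residue.
Total quadratic residues among the 6: 2.

2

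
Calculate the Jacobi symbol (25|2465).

Reciprocity: 25 ≡ 1 and 2465 ≡ 1 (mod 4), so (25/2465) = +(2465/25).
Reduce top mod 25: now compute (15/25).
Reciprocity: 15 ≡ 3 and 25 ≡ 1 (mod 4), so (15/25) = +(25/15).
Reduce top mod 15: now compute (10/15).
Pull out 2: since 15 ≡ 7 (mod 8), (2/15) = +1.
Reciprocity: 5 ≡ 1 and 15 ≡ 3 (mod 4), so (5/15) = +(15/5).
Reduce top mod 5: now compute (0/5).
Top reduces to 0: gcd > 1, so the symbol is 0.

0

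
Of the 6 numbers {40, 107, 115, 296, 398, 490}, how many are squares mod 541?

(40/541) = -1 → non-residue.
(107/541) = -1 → non-residue.
(115/541) = +1 → QR.
(296/541) = +1 → QR.
(398/541) = +1 → QR.
(490/541) = -1 → non-residue.
Total quadratic residues among the 6: 3.

3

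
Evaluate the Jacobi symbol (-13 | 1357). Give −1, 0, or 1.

First reduce: -13 ≡ 1344 (mod 1357).
Pull out 2^6: since 1357 ≡ 5 (mod 8), (2/1357) = -1, so (2/1357)^6 = +1.
Reciprocity: 21 ≡ 1 and 1357 ≡ 1 (mod 4), so (21/1357) = +(1357/21).
Reduce top mod 21: now compute (13/21).
Reciprocity: 13 ≡ 1 and 21 ≡ 1 (mod 4), so (13/21) = +(21/13).
Reduce top mod 13: now compute (8/13).
Pull out 2^3: since 13 ≡ 5 (mod 8), (2/13) = -1, so (2/13)^3 = -1.
Reached (1/13) = 1. Collecting the sign flips along the way, the symbol is -1.

-1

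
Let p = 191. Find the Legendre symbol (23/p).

Reciprocity: 23 ≡ 3 and 191 ≡ 3 (mod 4), so (23/191) = −(191/23).
Reduce top mod 23: now compute (7/23).
Reciprocity: 7 ≡ 3 and 23 ≡ 3 (mod 4), so (7/23) = −(23/7).
Reduce top mod 7: now compute (2/7).
Pull out 2: since 7 ≡ 7 (mod 8), (2/7) = +1.
Reached (1/7) = 1. Collecting the sign flips along the way, the symbol is +1.

1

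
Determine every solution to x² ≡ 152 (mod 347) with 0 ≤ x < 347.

Since 347 ≡ 3 (mod 4), a square root of 152 is 152^((347+1)/4) = 152^87 mod 347.
Repeated squaring: 152^2≡202, 152^4≡205, 152^8≡38, 152^16≡56, 152^32≡13, 152^64≡169 (mod 347).
152^87 = 152^(64+16+4+2+1) ≡ 284 (mod 347).
Check: 284² = 80656 ≡ 152 (mod 347). The two roots are 63 and 284.

63, 284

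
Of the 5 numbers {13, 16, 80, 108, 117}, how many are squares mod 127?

3

(13/127) = +1 → QR.
(16/127) = +1 → QR.
(80/127) = -1 → non-residue.
(108/127) = -1 → non-residue.
(117/127) = +1 → QR.
Total quadratic residues among the 5: 3.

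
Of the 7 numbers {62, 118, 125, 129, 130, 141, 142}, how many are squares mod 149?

(62/149) = -1 → non-residue.
(118/149) = +1 → QR.
(125/149) = +1 → QR.
(129/149) = +1 → QR.
(130/149) = +1 → QR.
(141/149) = -1 → non-residue.
(142/149) = +1 → QR.
Total quadratic residues among the 7: 5.

5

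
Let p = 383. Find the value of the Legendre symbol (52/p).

Pull out 2^2: since 383 ≡ 7 (mod 8), (2/383) = +1, so (2/383)^2 = +1.
Reciprocity: 13 ≡ 1 and 383 ≡ 3 (mod 4), so (13/383) = +(383/13).
Reduce top mod 13: now compute (6/13).
Pull out 2: since 13 ≡ 5 (mod 8), (2/13) = -1.
Reciprocity: 3 ≡ 3 and 13 ≡ 1 (mod 4), so (3/13) = +(13/3).
Reduce top mod 3: now compute (1/3).
Reached (1/3) = 1. Collecting the sign flips along the way, the symbol is -1.

-1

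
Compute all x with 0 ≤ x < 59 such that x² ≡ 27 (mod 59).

Since 59 ≡ 3 (mod 4), a square root of 27 is 27^((59+1)/4) = 27^15 mod 59.
Repeated squaring: 27^2≡21, 27^4≡28, 27^8≡17 (mod 59).
27^15 = 27^(8+4+2+1) ≡ 26 (mod 59).
Check: 26² = 676 ≡ 27 (mod 59). The two roots are 26 and 33.

26, 33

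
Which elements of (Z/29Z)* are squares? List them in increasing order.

1,4,5,6,7,9,13,16,20,22,23,24,25,28

Square k = 1,…,14 (k and 29−k give the same square):
1²=1, 2²=4, 3²=9, 4²=16, 5²=25, 6²≡7, 7²≡20, 8²≡6, 9²≡23, 10²≡13, 11²≡5, 12²≡28, 13²≡24, 14²≡22 (mod 29).
So the quadratic residues mod 29 are {1, 4, 5, 6, 7, 9, 13, 16, 20, 22, 23, 24, 25, 28}.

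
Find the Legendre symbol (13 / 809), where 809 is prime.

Reciprocity: 13 ≡ 1 and 809 ≡ 1 (mod 4), so (13/809) = +(809/13).
Reduce top mod 13: now compute (3/13).
Reciprocity: 3 ≡ 3 and 13 ≡ 1 (mod 4), so (3/13) = +(13/3).
Reduce top mod 3: now compute (1/3).
Reached (1/3) = 1. Collecting the sign flips along the way, the symbol is +1.

1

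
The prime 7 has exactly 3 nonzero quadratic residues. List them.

1,2,4

Square k = 1,…,3 (k and 7−k give the same square):
1²=1, 2²=4, 3²≡2 (mod 7).
So the quadratic residues mod 7 are {1, 2, 4}.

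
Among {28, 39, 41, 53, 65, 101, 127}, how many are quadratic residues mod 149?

4

(28/149) = +1 → QR.
(39/149) = +1 → QR.
(41/149) = -1 → non-residue.
(53/149) = +1 → QR.
(65/149) = -1 → non-residue.
(101/149) = -1 → non-residue.
(127/149) = +1 → QR.
Total quadratic residues among the 7: 4.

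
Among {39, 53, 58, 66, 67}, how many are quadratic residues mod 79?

(39/79) = -1 → non-residue.
(53/79) = -1 → non-residue.
(58/79) = -1 → non-residue.
(66/79) = -1 → non-residue.
(67/79) = +1 → QR.
Total quadratic residues among the 5: 1.

1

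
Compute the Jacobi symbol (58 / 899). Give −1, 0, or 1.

Pull out 2: since 899 ≡ 3 (mod 8), (2/899) = -1.
Reciprocity: 29 ≡ 1 and 899 ≡ 3 (mod 4), so (29/899) = +(899/29).
Reduce top mod 29: now compute (0/29).
Top reduces to 0: gcd > 1, so the symbol is 0.

0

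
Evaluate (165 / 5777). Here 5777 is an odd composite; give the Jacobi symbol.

Reciprocity: 165 ≡ 1 and 5777 ≡ 1 (mod 4), so (165/5777) = +(5777/165).
Reduce top mod 165: now compute (2/165).
Pull out 2: since 165 ≡ 5 (mod 8), (2/165) = -1.
Reached (1/165) = 1. Collecting the sign flips along the way, the symbol is -1.

-1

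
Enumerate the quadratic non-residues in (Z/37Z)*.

Square k = 1,…,18 (k and 37−k give the same square):
1²=1, 2²=4, 3²=9, 4²=16, 5²=25, 6²=36, 7²≡12, 8²≡27, 9²≡7, 10²≡26, 11²≡10, 12²≡33, 13²≡21, 14²≡11, 15²≡3, 16²≡34, 17²≡30, 18²≡28 (mod 37).
The residues are {1, 3, 4, 7, 9, 10, 11, 12, 16, 21, 25, 26, 27, 28, 30, 33, 34, 36}; the non-residues are the remaining 18 nonzero classes.

2,5,6,8,13,14,15,17,18,19,20,22,23,24,29,31,32,35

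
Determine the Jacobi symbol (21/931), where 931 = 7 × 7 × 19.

0

Reciprocity: 21 ≡ 1 and 931 ≡ 3 (mod 4), so (21/931) = +(931/21).
Reduce top mod 21: now compute (7/21).
Reciprocity: 7 ≡ 3 and 21 ≡ 1 (mod 4), so (7/21) = +(21/7).
Reduce top mod 7: now compute (0/7).
Top reduces to 0: gcd > 1, so the symbol is 0.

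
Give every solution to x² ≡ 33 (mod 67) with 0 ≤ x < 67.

10, 57

Since 67 ≡ 3 (mod 4), a square root of 33 is 33^((67+1)/4) = 33^17 mod 67.
Repeated squaring: 33^2≡17, 33^4≡21, 33^8≡39, 33^16≡47 (mod 67).
33^17 = 33^(16+1) ≡ 10 (mod 67).
Check: 10² = 100 ≡ 33 (mod 67). The two roots are 10 and 57.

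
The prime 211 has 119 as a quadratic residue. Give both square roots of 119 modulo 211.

Since 211 ≡ 3 (mod 4), a square root of 119 is 119^((211+1)/4) = 119^53 mod 211.
Repeated squaring: 119^2≡24, 119^4≡154, 119^8≡84, 119^16≡93, 119^32≡209 (mod 211).
119^53 = 119^(32+16+4+1) ≡ 69 (mod 211).
Check: 69² = 4761 ≡ 119 (mod 211). The two roots are 69 and 142.

69, 142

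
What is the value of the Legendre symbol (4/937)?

Euler's criterion: (4/937) ≡ 4^468 (mod 937).
4^2 ≡ 16 (mod 937)
4^4 ≡ 256 (mod 937)
4^8 ≡ 883 (mod 937)
4^16 ≡ 105 (mod 937)
4^32 ≡ 718 (mod 937)
4^64 ≡ 174 (mod 937)
4^128 ≡ 292 (mod 937)
4^256 ≡ 934 (mod 937)
4^468 = 4^(256+128+64+16+4) ≡ 1 (mod 937).
Result is 1, so (4/937) = 1.

1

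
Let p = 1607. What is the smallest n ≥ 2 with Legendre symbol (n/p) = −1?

5

(2/1607) = +1, so 2 is a residue.
(3/1607) = +1, so 3 is a residue.
(4/1607) = +1, so 4 is a residue.
(5/1607) = −1, so 5 is the smallest positive non-residue mod 1607.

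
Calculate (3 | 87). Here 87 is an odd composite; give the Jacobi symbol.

Reciprocity: 3 ≡ 3 and 87 ≡ 3 (mod 4), so (3/87) = −(87/3).
Reduce top mod 3: now compute (0/3).
Top reduces to 0: gcd > 1, so the symbol is 0.

0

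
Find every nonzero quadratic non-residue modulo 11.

Square k = 1,…,5 (k and 11−k give the same square):
1²=1, 2²=4, 3²=9, 4²≡5, 5²≡3 (mod 11).
The residues are {1, 3, 4, 5, 9}; the non-residues are the remaining 5 nonzero classes.

2,6,7,8,10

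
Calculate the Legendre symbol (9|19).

1

Reciprocity: 9 ≡ 1 and 19 ≡ 3 (mod 4), so (9/19) = +(19/9).
Reduce top mod 9: now compute (1/9).
Reached (1/9) = 1. Collecting the sign flips along the way, the symbol is +1.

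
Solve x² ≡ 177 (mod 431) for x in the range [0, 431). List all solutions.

Since 431 ≡ 3 (mod 4), a square root of 177 is 177^((431+1)/4) = 177^108 mod 431.
Repeated squaring: 177^2≡297, 177^4≡285, 177^8≡197, 177^16≡19, 177^32≡361, 177^64≡159 (mod 431).
177^108 = 177^(64+32+8+4) ≡ 120 (mod 431).
Check: 120² = 14400 ≡ 177 (mod 431). The two roots are 120 and 311.

120, 311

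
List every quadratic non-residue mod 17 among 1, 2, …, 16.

Square k = 1,…,8 (k and 17−k give the same square):
1²=1, 2²=4, 3²=9, 4²=16, 5²≡8, 6²≡2, 7²≡15, 8²≡13 (mod 17).
The residues are {1, 2, 4, 8, 9, 13, 15, 16}; the non-residues are the remaining 8 nonzero classes.

3 5 6 7 10 11 12 14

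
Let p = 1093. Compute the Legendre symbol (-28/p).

1

First reduce: -28 ≡ 1065 (mod 1093).
Reciprocity: 1065 ≡ 1 and 1093 ≡ 1 (mod 4), so (1065/1093) = +(1093/1065).
Reduce top mod 1065: now compute (28/1065).
Pull out 2^2: since 1065 ≡ 1 (mod 8), (2/1065) = +1, so (2/1065)^2 = +1.
Reciprocity: 7 ≡ 3 and 1065 ≡ 1 (mod 4), so (7/1065) = +(1065/7).
Reduce top mod 7: now compute (1/7).
Reached (1/7) = 1. Collecting the sign flips along the way, the symbol is +1.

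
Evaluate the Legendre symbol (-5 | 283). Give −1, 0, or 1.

1

Euler's criterion: (-5/283) ≡ 278^141 (mod 283).
278^2 ≡ 25 (mod 283)
278^4 ≡ 59 (mod 283)
278^8 ≡ 85 (mod 283)
278^16 ≡ 150 (mod 283)
278^32 ≡ 143 (mod 283)
278^64 ≡ 73 (mod 283)
278^128 ≡ 235 (mod 283)
278^141 = 278^(128+8+4+1) ≡ 1 (mod 283).
Result is 1, so (-5/283) = 1.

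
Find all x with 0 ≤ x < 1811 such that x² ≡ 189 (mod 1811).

176, 1635

Since 1811 ≡ 3 (mod 4), a square root of 189 is 189^((1811+1)/4) = 189^453 mod 1811.
Repeated squaring: 189^2≡1312, 189^4≡894, 189^8≡585, 189^16≡1757, 189^32≡1105, 189^64≡411, 189^128≡498, 189^256≡1708 (mod 1811).
189^453 = 189^(256+128+64+4+1) ≡ 176 (mod 1811).
Check: 176² = 30976 ≡ 189 (mod 1811). The two roots are 176 and 1635.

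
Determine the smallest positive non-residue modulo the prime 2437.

(2/2437) = −1, so 2 is the smallest positive non-residue mod 2437.

2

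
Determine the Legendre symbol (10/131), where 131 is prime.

Euler's criterion: (10/131) ≡ 10^65 (mod 131).
10^2 ≡ 100 (mod 131)
10^4 ≡ 44 (mod 131)
10^8 ≡ 102 (mod 131)
10^16 ≡ 55 (mod 131)
10^32 ≡ 12 (mod 131)
10^64 ≡ 13 (mod 131)
10^65 = 10^(64+1) ≡ 130 (mod 131).
Result is 130 ≡ −1, so (10/131) = −1.

-1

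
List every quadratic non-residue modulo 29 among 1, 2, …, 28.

2,3,8,10,11,12,14,15,17,18,19,21,26,27

Square k = 1,…,14 (k and 29−k give the same square):
1²=1, 2²=4, 3²=9, 4²=16, 5²=25, 6²≡7, 7²≡20, 8²≡6, 9²≡23, 10²≡13, 11²≡5, 12²≡28, 13²≡24, 14²≡22 (mod 29).
The residues are {1, 4, 5, 6, 7, 9, 13, 16, 20, 22, 23, 24, 25, 28}; the non-residues are the remaining 14 nonzero classes.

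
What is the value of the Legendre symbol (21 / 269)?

1

Reciprocity: 21 ≡ 1 and 269 ≡ 1 (mod 4), so (21/269) = +(269/21).
Reduce top mod 21: now compute (17/21).
Reciprocity: 17 ≡ 1 and 21 ≡ 1 (mod 4), so (17/21) = +(21/17).
Reduce top mod 17: now compute (4/17).
Pull out 2^2: since 17 ≡ 1 (mod 8), (2/17) = +1, so (2/17)^2 = +1.
Reached (1/17) = 1. Collecting the sign flips along the way, the symbol is +1.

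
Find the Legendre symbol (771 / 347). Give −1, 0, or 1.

Euler's criterion: (771/347) ≡ 77^173 (mod 347).
77^2 ≡ 30 (mod 347)
77^4 ≡ 206 (mod 347)
77^8 ≡ 102 (mod 347)
77^16 ≡ 341 (mod 347)
77^32 ≡ 36 (mod 347)
77^64 ≡ 255 (mod 347)
77^128 ≡ 136 (mod 347)
77^173 = 77^(128+32+8+4+1) ≡ 346 (mod 347).
Result is 346 ≡ −1, so (771/347) = −1.

-1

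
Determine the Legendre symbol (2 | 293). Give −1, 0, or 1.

-1

Euler's criterion: (2/293) ≡ 2^146 (mod 293).
2^2 ≡ 4 (mod 293)
2^4 ≡ 16 (mod 293)
2^8 ≡ 256 (mod 293)
2^16 ≡ 197 (mod 293)
2^32 ≡ 133 (mod 293)
2^64 ≡ 109 (mod 293)
2^128 ≡ 161 (mod 293)
2^146 = 2^(128+16+2) ≡ 292 (mod 293).
Result is 292 ≡ −1, so (2/293) = −1.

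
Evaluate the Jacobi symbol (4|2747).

1

Pull out 2^2: since 2747 ≡ 3 (mod 8), (2/2747) = -1, so (2/2747)^2 = +1.
Reached (1/2747) = 1. Collecting the sign flips along the way, the symbol is +1.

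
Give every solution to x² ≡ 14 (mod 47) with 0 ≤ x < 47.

22, 25

Since 47 ≡ 3 (mod 4), a square root of 14 is 14^((47+1)/4) = 14^12 mod 47.
Repeated squaring: 14^2≡8, 14^4≡17, 14^8≡7 (mod 47).
14^12 = 14^(8+4) ≡ 25 (mod 47).
Check: 25² = 625 ≡ 14 (mod 47). The two roots are 22 and 25.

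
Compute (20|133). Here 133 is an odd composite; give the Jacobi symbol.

Pull out 2^2: since 133 ≡ 5 (mod 8), (2/133) = -1, so (2/133)^2 = +1.
Reciprocity: 5 ≡ 1 and 133 ≡ 1 (mod 4), so (5/133) = +(133/5).
Reduce top mod 5: now compute (3/5).
Reciprocity: 3 ≡ 3 and 5 ≡ 1 (mod 4), so (3/5) = +(5/3).
Reduce top mod 3: now compute (2/3).
Pull out 2: since 3 ≡ 3 (mod 8), (2/3) = -1.
Reached (1/3) = 1. Collecting the sign flips along the way, the symbol is -1.

-1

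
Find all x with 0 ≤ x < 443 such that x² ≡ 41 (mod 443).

Since 443 ≡ 3 (mod 4), a square root of 41 is 41^((443+1)/4) = 41^111 mod 443.
Repeated squaring: 41^2≡352, 41^4≡307, 41^8≡333, 41^16≡139, 41^32≡272, 41^64≡3 (mod 443).
41^111 = 41^(64+32+8+4+2+1) ≡ 22 (mod 443).
Check: 22² = 484 ≡ 41 (mod 443). The two roots are 22 and 421.

22, 421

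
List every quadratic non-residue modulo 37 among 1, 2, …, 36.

2, 5, 6, 8, 13, 14, 15, 17, 18, 19, 20, 22, 23, 24, 29, 31, 32, 35

Square k = 1,…,18 (k and 37−k give the same square):
1²=1, 2²=4, 3²=9, 4²=16, 5²=25, 6²=36, 7²≡12, 8²≡27, 9²≡7, 10²≡26, 11²≡10, 12²≡33, 13²≡21, 14²≡11, 15²≡3, 16²≡34, 17²≡30, 18²≡28 (mod 37).
The residues are {1, 3, 4, 7, 9, 10, 11, 12, 16, 21, 25, 26, 27, 28, 30, 33, 34, 36}; the non-residues are the remaining 18 nonzero classes.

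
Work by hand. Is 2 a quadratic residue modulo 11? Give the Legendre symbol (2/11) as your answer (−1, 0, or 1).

-1

Pull out 2: since 11 ≡ 3 (mod 8), (2/11) = -1.
Reached (1/11) = 1. Collecting the sign flips along the way, the symbol is -1.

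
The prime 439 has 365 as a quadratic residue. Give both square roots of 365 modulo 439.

Since 439 ≡ 3 (mod 4), a square root of 365 is 365^((439+1)/4) = 365^110 mod 439.
Repeated squaring: 365^2≡208, 365^4≡242, 365^8≡177, 365^16≡160, 365^32≡138, 365^64≡167 (mod 439).
365^110 = 365^(64+32+8+4+2) ≡ 269 (mod 439).
Check: 269² = 72361 ≡ 365 (mod 439). The two roots are 170 and 269.

170, 269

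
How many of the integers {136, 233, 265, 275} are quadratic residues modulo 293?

(136/293) = -1 → non-residue.
(233/293) = +1 → QR.
(265/293) = -1 → non-residue.
(275/293) = -1 → non-residue.
Total quadratic residues among the 4: 1.

1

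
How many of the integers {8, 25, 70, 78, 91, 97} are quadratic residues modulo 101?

(8/101) = -1 → non-residue.
(25/101) = +1 → QR.
(70/101) = +1 → QR.
(78/101) = +1 → QR.
(91/101) = -1 → non-residue.
(97/101) = +1 → QR.
Total quadratic residues among the 6: 4.

4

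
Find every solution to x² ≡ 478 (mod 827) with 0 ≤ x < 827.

89, 738

Since 827 ≡ 3 (mod 4), a square root of 478 is 478^((827+1)/4) = 478^207 mod 827.
Repeated squaring: 478^2≡232, 478^4≡69, 478^8≡626, 478^16≡705, 478^32≡825, 478^64≡4, 478^128≡16 (mod 827).
478^207 = 478^(128+64+8+4+2+1) ≡ 738 (mod 827).
Check: 738² = 544644 ≡ 478 (mod 827). The two roots are 89 and 738.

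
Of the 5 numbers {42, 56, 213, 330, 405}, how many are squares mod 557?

(42/557) = +1 → QR.
(56/557) = -1 → non-residue.
(213/557) = -1 → non-residue.
(330/557) = +1 → QR.
(405/557) = -1 → non-residue.
Total quadratic residues among the 5: 2.

2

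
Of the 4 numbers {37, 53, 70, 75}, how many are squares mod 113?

(37/113) = -1 → non-residue.
(53/113) = +1 → QR.
(70/113) = -1 → non-residue.
(75/113) = -1 → non-residue.
Total quadratic residues among the 4: 1.

1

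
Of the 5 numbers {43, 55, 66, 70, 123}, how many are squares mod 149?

(43/149) = -1 → non-residue.
(55/149) = -1 → non-residue.
(66/149) = -1 → non-residue.
(70/149) = -1 → non-residue.
(123/149) = +1 → QR.
Total quadratic residues among the 5: 1.

1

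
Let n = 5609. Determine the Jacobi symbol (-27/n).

First reduce: -27 ≡ 5582 (mod 5609).
Pull out 2: since 5609 ≡ 1 (mod 8), (2/5609) = +1.
Reciprocity: 2791 ≡ 3 and 5609 ≡ 1 (mod 4), so (2791/5609) = +(5609/2791).
Reduce top mod 2791: now compute (27/2791).
Reciprocity: 27 ≡ 3 and 2791 ≡ 3 (mod 4), so (27/2791) = −(2791/27).
Reduce top mod 27: now compute (10/27).
Pull out 2: since 27 ≡ 3 (mod 8), (2/27) = -1.
Reciprocity: 5 ≡ 1 and 27 ≡ 3 (mod 4), so (5/27) = +(27/5).
Reduce top mod 5: now compute (2/5).
Pull out 2: since 5 ≡ 5 (mod 8), (2/5) = -1.
Reached (1/5) = 1. Collecting the sign flips along the way, the symbol is -1.

-1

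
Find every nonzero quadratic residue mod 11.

1, 3, 4, 5, 9

Square k = 1,…,5 (k and 11−k give the same square):
1²=1, 2²=4, 3²=9, 4²≡5, 5²≡3 (mod 11).
So the quadratic residues mod 11 are {1, 3, 4, 5, 9}.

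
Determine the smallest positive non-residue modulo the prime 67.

2

(2/67) = −1, so 2 is the smallest positive non-residue mod 67.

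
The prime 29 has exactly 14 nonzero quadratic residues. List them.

Square k = 1,…,14 (k and 29−k give the same square):
1²=1, 2²=4, 3²=9, 4²=16, 5²=25, 6²≡7, 7²≡20, 8²≡6, 9²≡23, 10²≡13, 11²≡5, 12²≡28, 13²≡24, 14²≡22 (mod 29).
So the quadratic residues mod 29 are {1, 4, 5, 6, 7, 9, 13, 16, 20, 22, 23, 24, 25, 28}.

1,4,5,6,7,9,13,16,20,22,23,24,25,28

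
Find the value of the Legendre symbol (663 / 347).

Euler's criterion: (663/347) ≡ 316^173 (mod 347).
316^2 ≡ 267 (mod 347)
316^4 ≡ 154 (mod 347)
316^8 ≡ 120 (mod 347)
316^16 ≡ 173 (mod 347)
316^32 ≡ 87 (mod 347)
316^64 ≡ 282 (mod 347)
316^128 ≡ 61 (mod 347)
316^173 = 316^(128+32+8+4+1) ≡ 346 (mod 347).
Result is 346 ≡ −1, so (663/347) = −1.

-1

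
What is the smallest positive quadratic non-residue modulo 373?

2

(2/373) = −1, so 2 is the smallest positive non-residue mod 373.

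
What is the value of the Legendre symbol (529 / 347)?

Euler's criterion: (529/347) ≡ 182^173 (mod 347).
182^2 ≡ 159 (mod 347)
182^4 ≡ 297 (mod 347)
182^8 ≡ 71 (mod 347)
182^16 ≡ 183 (mod 347)
182^32 ≡ 177 (mod 347)
182^64 ≡ 99 (mod 347)
182^128 ≡ 85 (mod 347)
182^173 = 182^(128+32+8+4+1) ≡ 1 (mod 347).
Result is 1, so (529/347) = 1.

1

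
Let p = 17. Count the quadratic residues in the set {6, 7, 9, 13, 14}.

(6/17) = -1 → non-residue.
(7/17) = -1 → non-residue.
(9/17) = +1 → QR.
(13/17) = +1 → QR.
(14/17) = -1 → non-residue.
Total quadratic residues among the 5: 2.

2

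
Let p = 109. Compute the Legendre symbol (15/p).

Euler's criterion: (15/109) ≡ 15^54 (mod 109).
15^2 ≡ 7 (mod 109)
15^4 ≡ 49 (mod 109)
15^8 ≡ 3 (mod 109)
15^16 ≡ 9 (mod 109)
15^32 ≡ 81 (mod 109)
15^54 = 15^(32+16+4+2) ≡ 1 (mod 109).
Result is 1, so (15/109) = 1.

1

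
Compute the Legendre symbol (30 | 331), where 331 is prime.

Pull out 2: since 331 ≡ 3 (mod 8), (2/331) = -1.
Reciprocity: 15 ≡ 3 and 331 ≡ 3 (mod 4), so (15/331) = −(331/15).
Reduce top mod 15: now compute (1/15).
Reached (1/15) = 1. Collecting the sign flips along the way, the symbol is +1.

1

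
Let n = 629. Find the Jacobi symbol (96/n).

1

Pull out 2^5: since 629 ≡ 5 (mod 8), (2/629) = -1, so (2/629)^5 = -1.
Reciprocity: 3 ≡ 3 and 629 ≡ 1 (mod 4), so (3/629) = +(629/3).
Reduce top mod 3: now compute (2/3).
Pull out 2: since 3 ≡ 3 (mod 8), (2/3) = -1.
Reached (1/3) = 1. Collecting the sign flips along the way, the symbol is +1.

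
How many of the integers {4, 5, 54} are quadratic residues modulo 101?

(4/101) = +1 → QR.
(5/101) = +1 → QR.
(54/101) = +1 → QR.
Total quadratic residues among the 3: 3.

3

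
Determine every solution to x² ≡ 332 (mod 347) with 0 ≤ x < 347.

129, 218

Since 347 ≡ 3 (mod 4), a square root of 332 is 332^((347+1)/4) = 332^87 mod 347.
Repeated squaring: 332^2≡225, 332^4≡310, 332^8≡328, 332^16≡14, 332^32≡196, 332^64≡246 (mod 347).
332^87 = 332^(64+16+4+2+1) ≡ 129 (mod 347).
Check: 129² = 16641 ≡ 332 (mod 347). The two roots are 129 and 218.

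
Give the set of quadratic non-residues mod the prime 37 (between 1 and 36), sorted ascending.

2 5 6 8 13 14 15 17 18 19 20 22 23 24 29 31 32 35

Square k = 1,…,18 (k and 37−k give the same square):
1²=1, 2²=4, 3²=9, 4²=16, 5²=25, 6²=36, 7²≡12, 8²≡27, 9²≡7, 10²≡26, 11²≡10, 12²≡33, 13²≡21, 14²≡11, 15²≡3, 16²≡34, 17²≡30, 18²≡28 (mod 37).
The residues are {1, 3, 4, 7, 9, 10, 11, 12, 16, 21, 25, 26, 27, 28, 30, 33, 34, 36}; the non-residues are the remaining 18 nonzero classes.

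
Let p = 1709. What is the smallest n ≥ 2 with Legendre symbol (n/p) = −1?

(2/1709) = −1, so 2 is the smallest positive non-residue mod 1709.

2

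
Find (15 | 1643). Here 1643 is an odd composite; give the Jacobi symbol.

Reciprocity: 15 ≡ 3 and 1643 ≡ 3 (mod 4), so (15/1643) = −(1643/15).
Reduce top mod 15: now compute (8/15).
Pull out 2^3: since 15 ≡ 7 (mod 8), (2/15) = +1, so (2/15)^3 = +1.
Reached (1/15) = 1. Collecting the sign flips along the way, the symbol is -1.

-1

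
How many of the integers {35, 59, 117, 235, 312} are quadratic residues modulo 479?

1

(35/479) = +1 → QR.
(59/479) = -1 → non-residue.
(117/479) = -1 → non-residue.
(235/479) = -1 → non-residue.
(312/479) = -1 → non-residue.
Total quadratic residues among the 5: 1.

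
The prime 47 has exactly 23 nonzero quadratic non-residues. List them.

Square k = 1,…,23 (k and 47−k give the same square):
1²=1, 2²=4, 3²=9, 4²=16, 5²=25, 6²=36, 7²≡2, 8²≡17, 9²≡34, 10²≡6, 11²≡27, 12²≡3, 13²≡28, 14²≡8, 15²≡37, 16²≡21, 17²≡7, 18²≡42, 19²≡32, 20²≡24, 21²≡18, 22²≡14, 23²≡12 (mod 47).
The residues are {1, 2, 3, 4, 6, 7, 8, 9, 12, 14, 16, 17, 18, 21, 24, 25, 27, 28, 32, 34, 36, 37, 42}; the non-residues are the remaining 23 nonzero classes.

5,10,11,13,15,19,20,22,23,26,29,30,31,33,35,38,39,40,41,43,44,45,46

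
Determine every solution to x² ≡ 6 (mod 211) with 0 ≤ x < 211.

46, 165

Since 211 ≡ 3 (mod 4), a square root of 6 is 6^((211+1)/4) = 6^53 mod 211.
Repeated squaring: 6^2≡36, 6^4≡30, 6^8≡56, 6^16≡182, 6^32≡208 (mod 211).
6^53 = 6^(32+16+4+1) ≡ 46 (mod 211).
Check: 46² = 2116 ≡ 6 (mod 211). The two roots are 46 and 165.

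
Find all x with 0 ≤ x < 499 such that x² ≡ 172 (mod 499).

190, 309

Since 499 ≡ 3 (mod 4), a square root of 172 is 172^((499+1)/4) = 172^125 mod 499.
Repeated squaring: 172^2≡143, 172^4≡489, 172^8≡100, 172^16≡20, 172^32≡400, 172^64≡320 (mod 499).
172^125 = 172^(64+32+16+8+4+1) ≡ 190 (mod 499).
Check: 190² = 36100 ≡ 172 (mod 499). The two roots are 190 and 309.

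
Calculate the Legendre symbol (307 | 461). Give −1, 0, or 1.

Reciprocity: 307 ≡ 3 and 461 ≡ 1 (mod 4), so (307/461) = +(461/307).
Reduce top mod 307: now compute (154/307).
Pull out 2: since 307 ≡ 3 (mod 8), (2/307) = -1.
Reciprocity: 77 ≡ 1 and 307 ≡ 3 (mod 4), so (77/307) = +(307/77).
Reduce top mod 77: now compute (76/77).
Pull out 2^2: since 77 ≡ 5 (mod 8), (2/77) = -1, so (2/77)^2 = +1.
Reciprocity: 19 ≡ 3 and 77 ≡ 1 (mod 4), so (19/77) = +(77/19).
Reduce top mod 19: now compute (1/19).
Reached (1/19) = 1. Collecting the sign flips along the way, the symbol is -1.

-1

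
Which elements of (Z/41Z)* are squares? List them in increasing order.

Square k = 1,…,20 (k and 41−k give the same square):
1²=1, 2²=4, 3²=9, 4²=16, 5²=25, 6²=36, 7²≡8, 8²≡23, 9²≡40, 10²≡18, 11²≡39, 12²≡21, 13²≡5, 14²≡32, 15²≡20, 16²≡10, 17²≡2, 18²≡37, 19²≡33, 20²≡31 (mod 41).
So the quadratic residues mod 41 are {1, 2, 4, 5, 8, 9, 10, 16, 18, 20, 21, 23, 25, 31, 32, 33, 36, 37, 39, 40}.

1 2 4 5 8 9 10 16 18 20 21 23 25 31 32 33 36 37 39 40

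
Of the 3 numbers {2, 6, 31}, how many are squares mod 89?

(2/89) = +1 → QR.
(6/89) = -1 → non-residue.
(31/89) = -1 → non-residue.
Total quadratic residues among the 3: 1.

1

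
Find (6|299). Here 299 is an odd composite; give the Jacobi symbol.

Pull out 2: since 299 ≡ 3 (mod 8), (2/299) = -1.
Reciprocity: 3 ≡ 3 and 299 ≡ 3 (mod 4), so (3/299) = −(299/3).
Reduce top mod 3: now compute (2/3).
Pull out 2: since 3 ≡ 3 (mod 8), (2/3) = -1.
Reached (1/3) = 1. Collecting the sign flips along the way, the symbol is -1.

-1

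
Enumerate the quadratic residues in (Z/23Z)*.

Square k = 1,…,11 (k and 23−k give the same square):
1²=1, 2²=4, 3²=9, 4²=16, 5²≡2, 6²≡13, 7²≡3, 8²≡18, 9²≡12, 10²≡8, 11²≡6 (mod 23).
So the quadratic residues mod 23 are {1, 2, 3, 4, 6, 8, 9, 12, 13, 16, 18}.

1,2,3,4,6,8,9,12,13,16,18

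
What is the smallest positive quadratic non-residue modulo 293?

2

(2/293) = −1, so 2 is the smallest positive non-residue mod 293.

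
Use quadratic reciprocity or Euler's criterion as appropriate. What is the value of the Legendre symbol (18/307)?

-1

Euler's criterion: (18/307) ≡ 18^153 (mod 307).
18^2 ≡ 17 (mod 307)
18^4 ≡ 289 (mod 307)
18^8 ≡ 17 (mod 307)
18^16 ≡ 289 (mod 307)
18^32 ≡ 17 (mod 307)
18^64 ≡ 289 (mod 307)
18^128 ≡ 17 (mod 307)
18^153 = 18^(128+16+8+1) ≡ 306 (mod 307).
Result is 306 ≡ −1, so (18/307) = −1.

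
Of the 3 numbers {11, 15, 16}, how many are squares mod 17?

2

(11/17) = -1 → non-residue.
(15/17) = +1 → QR.
(16/17) = +1 → QR.
Total quadratic residues among the 3: 2.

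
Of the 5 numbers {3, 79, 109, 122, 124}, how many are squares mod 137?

(3/137) = -1 → non-residue.
(79/137) = -1 → non-residue.
(109/137) = +1 → QR.
(122/137) = +1 → QR.
(124/137) = -1 → non-residue.
Total quadratic residues among the 5: 2.

2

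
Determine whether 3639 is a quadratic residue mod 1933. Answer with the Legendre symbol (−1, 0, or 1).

First reduce: 3639 ≡ 1706 (mod 1933).
Pull out 2: since 1933 ≡ 5 (mod 8), (2/1933) = -1.
Reciprocity: 853 ≡ 1 and 1933 ≡ 1 (mod 4), so (853/1933) = +(1933/853).
Reduce top mod 853: now compute (227/853).
Reciprocity: 227 ≡ 3 and 853 ≡ 1 (mod 4), so (227/853) = +(853/227).
Reduce top mod 227: now compute (172/227).
Pull out 2^2: since 227 ≡ 3 (mod 8), (2/227) = -1, so (2/227)^2 = +1.
Reciprocity: 43 ≡ 3 and 227 ≡ 3 (mod 4), so (43/227) = −(227/43).
Reduce top mod 43: now compute (12/43).
Pull out 2^2: since 43 ≡ 3 (mod 8), (2/43) = -1, so (2/43)^2 = +1.
Reciprocity: 3 ≡ 3 and 43 ≡ 3 (mod 4), so (3/43) = −(43/3).
Reduce top mod 3: now compute (1/3).
Reached (1/3) = 1. Collecting the sign flips along the way, the symbol is -1.

-1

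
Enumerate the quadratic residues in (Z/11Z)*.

1 3 4 5 9

Square k = 1,…,5 (k and 11−k give the same square):
1²=1, 2²=4, 3²=9, 4²≡5, 5²≡3 (mod 11).
So the quadratic residues mod 11 are {1, 3, 4, 5, 9}.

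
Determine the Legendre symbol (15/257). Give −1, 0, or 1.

Reciprocity: 15 ≡ 3 and 257 ≡ 1 (mod 4), so (15/257) = +(257/15).
Reduce top mod 15: now compute (2/15).
Pull out 2: since 15 ≡ 7 (mod 8), (2/15) = +1.
Reached (1/15) = 1. Collecting the sign flips along the way, the symbol is +1.

1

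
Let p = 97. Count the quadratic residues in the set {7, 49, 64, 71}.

2

(7/97) = -1 → non-residue.
(49/97) = +1 → QR.
(64/97) = +1 → QR.
(71/97) = -1 → non-residue.
Total quadratic residues among the 4: 2.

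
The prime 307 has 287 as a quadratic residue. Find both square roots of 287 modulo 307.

Since 307 ≡ 3 (mod 4), a square root of 287 is 287^((307+1)/4) = 287^77 mod 307.
Repeated squaring: 287^2≡93, 287^4≡53, 287^8≡46, 287^16≡274, 287^32≡168, 287^64≡287 (mod 307).
287^77 = 287^(64+8+4+1) ≡ 168 (mod 307).
Check: 168² = 28224 ≡ 287 (mod 307). The two roots are 139 and 168.

139, 168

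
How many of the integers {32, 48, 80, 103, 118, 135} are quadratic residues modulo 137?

4

(32/137) = +1 → QR.
(48/137) = -1 → non-residue.
(80/137) = -1 → non-residue.
(103/137) = +1 → QR.
(118/137) = +1 → QR.
(135/137) = +1 → QR.
Total quadratic residues among the 6: 4.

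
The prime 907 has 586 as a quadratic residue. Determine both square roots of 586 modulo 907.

Since 907 ≡ 3 (mod 4), a square root of 586 is 586^((907+1)/4) = 586^227 mod 907.
Repeated squaring: 586^2≡550, 586^4≡469, 586^8≡467, 586^16≡409, 586^32≡393, 586^64≡259, 586^128≡870 (mod 907).
586^227 = 586^(128+64+32+2+1) ≡ 398 (mod 907).
Check: 398² = 158404 ≡ 586 (mod 907). The two roots are 398 and 509.

398, 509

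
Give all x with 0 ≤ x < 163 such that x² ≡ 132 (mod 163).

Since 163 ≡ 3 (mod 4), a square root of 132 is 132^((163+1)/4) = 132^41 mod 163.
Repeated squaring: 132^2≡146, 132^4≡126, 132^8≡65, 132^16≡150, 132^32≡6 (mod 163).
132^41 = 132^(32+8+1) ≡ 135 (mod 163).
Check: 135² = 18225 ≡ 132 (mod 163). The two roots are 28 and 135.

28, 135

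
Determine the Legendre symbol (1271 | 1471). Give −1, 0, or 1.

-1

Reciprocity: 1271 ≡ 3 and 1471 ≡ 3 (mod 4), so (1271/1471) = −(1471/1271).
Reduce top mod 1271: now compute (200/1271).
Pull out 2^3: since 1271 ≡ 7 (mod 8), (2/1271) = +1, so (2/1271)^3 = +1.
Reciprocity: 25 ≡ 1 and 1271 ≡ 3 (mod 4), so (25/1271) = +(1271/25).
Reduce top mod 25: now compute (21/25).
Reciprocity: 21 ≡ 1 and 25 ≡ 1 (mod 4), so (21/25) = +(25/21).
Reduce top mod 21: now compute (4/21).
Pull out 2^2: since 21 ≡ 5 (mod 8), (2/21) = -1, so (2/21)^2 = +1.
Reached (1/21) = 1. Collecting the sign flips along the way, the symbol is -1.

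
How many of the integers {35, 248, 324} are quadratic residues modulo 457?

(35/457) = -1 → non-residue.
(248/457) = -1 → non-residue.
(324/457) = +1 → QR.
Total quadratic residues among the 3: 1.

1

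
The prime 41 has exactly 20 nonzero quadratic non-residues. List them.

3,6,7,11,12,13,14,15,17,19,22,24,26,27,28,29,30,34,35,38

Square k = 1,…,20 (k and 41−k give the same square):
1²=1, 2²=4, 3²=9, 4²=16, 5²=25, 6²=36, 7²≡8, 8²≡23, 9²≡40, 10²≡18, 11²≡39, 12²≡21, 13²≡5, 14²≡32, 15²≡20, 16²≡10, 17²≡2, 18²≡37, 19²≡33, 20²≡31 (mod 41).
The residues are {1, 2, 4, 5, 8, 9, 10, 16, 18, 20, 21, 23, 25, 31, 32, 33, 36, 37, 39, 40}; the non-residues are the remaining 20 nonzero classes.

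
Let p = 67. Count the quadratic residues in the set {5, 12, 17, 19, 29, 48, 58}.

3

(5/67) = -1 → non-residue.
(12/67) = -1 → non-residue.
(17/67) = +1 → QR.
(19/67) = +1 → QR.
(29/67) = +1 → QR.
(48/67) = -1 → non-residue.
(58/67) = -1 → non-residue.
Total quadratic residues among the 7: 3.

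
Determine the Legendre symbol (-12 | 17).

-1

First reduce: -12 ≡ 5 (mod 17).
Reciprocity: 5 ≡ 1 and 17 ≡ 1 (mod 4), so (5/17) = +(17/5).
Reduce top mod 5: now compute (2/5).
Pull out 2: since 5 ≡ 5 (mod 8), (2/5) = -1.
Reached (1/5) = 1. Collecting the sign flips along the way, the symbol is -1.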